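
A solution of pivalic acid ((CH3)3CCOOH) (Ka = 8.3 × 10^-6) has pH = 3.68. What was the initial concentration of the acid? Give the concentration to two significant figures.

C₀ = 5.5 × 10^-3 M

[H+] = 10^(-3.68) = 2.09 × 10^-4 M = x
Ka = x²/(C₀ − x) ⇒ C₀ = x + x²/Ka
C₀ = 2.09 × 10^-4 + (2.09 × 10^-4)²/(8.3 × 10^-6) = 5.47 × 10^-3 M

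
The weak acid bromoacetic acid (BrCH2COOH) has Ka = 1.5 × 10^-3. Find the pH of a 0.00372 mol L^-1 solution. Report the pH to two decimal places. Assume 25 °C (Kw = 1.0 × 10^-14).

BrCH2COOH ⇌ BrCH2COO- + H+
Ka = x²/(0.00372 − x) = 1.5 × 10^-3
x is not negligible relative to C₀; solve x² + 0.0015·x − 5.58e-06 = 0.
x = (−Ka + √(Ka² + 4·Ka·C₀))/2 = 1.73 × 10^-3 M
pH = −log[H+] = −log(1.73 × 10^-3) = 2.76

pH = 2.76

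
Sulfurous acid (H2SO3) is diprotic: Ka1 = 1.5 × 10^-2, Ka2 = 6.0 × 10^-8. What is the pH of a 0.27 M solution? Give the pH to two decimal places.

Ka1 ≫ Ka2, so treat the first dissociation as the only significant source of H+.
Ka1 = x²/(0.27 − x) = 1.5 × 10^-2
Solving the quadratic: x = (−Ka1 + √(Ka1² + 4·Ka1·C₀))/2 = 5.66 × 10^-2 M
pH = −log(5.66 × 10^-2) = 1.25

pH = 1.25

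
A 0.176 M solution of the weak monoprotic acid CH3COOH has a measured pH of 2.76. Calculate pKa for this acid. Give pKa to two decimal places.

pKa = 4.76

[H+] = 10^(-2.76) = 1.74 × 10^-3 M
At equilibrium [HA] = 0.176 − 1.74 × 10^-3 = 1.74 × 10^-1 M
Ka = [H+][A-]/[HA] = (1.74 × 10^-3)² / 1.74 × 10^-1 = 1.74 × 10^-5
pKa = -log(1.74 × 10^-5) = 4.76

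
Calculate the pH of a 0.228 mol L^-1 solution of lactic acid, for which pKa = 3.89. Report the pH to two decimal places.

pH = 2.27

CH3CH(OH)COOH ⇌ CH3CH(OH)COO- + H+
Ka = 10^(−3.89) = 1.29 × 10^-4
Ka = [H+]²/(0.228 − [H+]) = 1.29 × 10^-4
Assume [H+] ≪ 0.228: [H+] ≈ √(1.29 × 10^-4 × 0.228) = 5.42 × 10^-3 M
Check: 2.4% ionized — well under 5%, approximation valid.
pH = −log(5.42 × 10^-3) = 2.27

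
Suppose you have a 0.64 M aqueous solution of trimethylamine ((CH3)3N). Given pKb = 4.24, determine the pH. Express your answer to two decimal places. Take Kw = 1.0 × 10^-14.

(CH3)3N + H2O ⇌ (CH3)3NH+ + OH-
Kb = 10^(−4.24) = 5.75 × 10^-5
Let x = [OH-] at equilibrium. Kb = x²/(0.64 − x).
Neglecting x in the denominator: x = √(5.75 × 10^-5 × 0.64) = 6.07 × 10^-3 M
pOH = 2.22, so pH = 14.00 − pOH = 11.78

pH = 11.78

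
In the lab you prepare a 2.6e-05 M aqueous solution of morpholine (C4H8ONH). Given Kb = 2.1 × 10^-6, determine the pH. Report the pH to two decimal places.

C4H8ONH + H2O ⇌ C4H8ONH2+ + OH-
From the ICE table, Kb = [OH-]²/(2.6e-05 − [OH-]) = 2.1 × 10^-6.
[OH-] is not negligible relative to C₀; solve [OH-]² + 2.1e-06·[OH-] − 5.46e-11 = 0.
[OH-] = [−2.1e-06 + √(2.1e-06² + 2.18e-10)]/2 = 6.41 × 10^-6 M
pOH = 5.19, so pH = 14.00 − pOH = 8.81

pH = 8.81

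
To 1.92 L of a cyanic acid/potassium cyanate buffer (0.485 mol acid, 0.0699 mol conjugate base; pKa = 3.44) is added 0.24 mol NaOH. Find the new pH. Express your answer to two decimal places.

OH- converts HOCN to OCN-: HOCN → 0.245 mol, OCN- → 0.31 mol.
pH = pKa + log(n_OCN-/n_HOCN) = 3.44 + log(0.31/0.245) = 3.44 + (+0.102)

pH = 3.54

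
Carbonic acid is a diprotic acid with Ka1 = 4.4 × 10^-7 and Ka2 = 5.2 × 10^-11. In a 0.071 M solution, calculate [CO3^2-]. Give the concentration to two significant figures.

5.2 × 10^-11 M

First ionization gives [H+] ≈ [HCO3-] = 1.77 × 10^-4 M.
Second step: Ka2 = [H+][CO3^2-]/[HCO3-] ≈ [CO3^2-] (since [H+] ≈ [HCO3-]).
So [CO3^2-] ≈ Ka2.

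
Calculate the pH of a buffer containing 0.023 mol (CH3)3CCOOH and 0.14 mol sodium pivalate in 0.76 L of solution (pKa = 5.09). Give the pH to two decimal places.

Using pH = pKa + log([base]/[acid]) with [base]/[acid] = 0.14/0.023:
pH = 5.09 + (+0.784) = 5.87

pH = 5.87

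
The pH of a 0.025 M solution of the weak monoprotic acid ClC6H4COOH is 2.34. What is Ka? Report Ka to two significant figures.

[H+] = 10^(-2.34) = 4.57 × 10^-3 M
At equilibrium [HA] = 0.025 − 4.57 × 10^-3 = 2.04 × 10^-2 M
Ka = [H+][A-]/[HA] = (4.57 × 10^-3)² / 2.04 × 10^-2 = 1.0 × 10^-3

Ka = 1.0 × 10^-3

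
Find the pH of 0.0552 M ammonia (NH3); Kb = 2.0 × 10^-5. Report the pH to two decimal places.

pH = 11.02

NH3 + H2O ⇌ NH4+ + OH-
From the ICE table, Kb = [OH-]²/(0.0552 − [OH-]) = 2.0 × 10^-5.
Neglecting [OH-] in the denominator: [OH-] = √(2.0 × 10^-5 × 0.0552) = 1.05 × 10^-3 M
Check: 1.9% ionized — well under 5%, approximation valid.
pOH = −log(1.05 × 10^-3) = 2.98; pH = 14.00 − 2.98 = 11.02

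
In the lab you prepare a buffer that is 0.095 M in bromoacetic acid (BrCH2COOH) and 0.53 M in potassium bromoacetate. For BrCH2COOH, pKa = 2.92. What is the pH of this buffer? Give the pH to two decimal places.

pH = pKa + log([A⁻]/[HA]) = 2.92 + log(0.53/0.095)
pH = 2.92 + (+0.747) = 3.67

pH = 3.67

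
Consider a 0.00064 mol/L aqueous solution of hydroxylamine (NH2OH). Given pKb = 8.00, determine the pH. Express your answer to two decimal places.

pH = 8.40

NH2OH + H2O ⇌ NH3OH+ + OH-
Kb = 10^(−8.00) = 1.00 × 10^-8
From the ICE table, Kb = x²/(0.00064 − x) = 1.00 × 10^-8.
Since Kb ≪ C₀, x ≈ √(Kb·C₀) = 2.53 × 10^-6 M.
Check: 0.4% ionized — well under 5%, approximation valid.
pOH = −log(2.53 × 10^-6) = 5.60; pH = 14.00 − 5.60 = 8.40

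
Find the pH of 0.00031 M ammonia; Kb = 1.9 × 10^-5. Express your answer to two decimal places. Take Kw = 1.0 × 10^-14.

pH = 9.83

NH3 + H2O ⇌ NH4+ + OH-
Kb = x²/(0.00031 − x) = 1.9 × 10^-5
Here C₀/Kb ≈ 16.3, so the small-x approximation fails. Use the quadratic:
x = (−Kb + √(Kb² + 4·Kb·C₀))/2 = 6.78 × 10^-5 M
pOH = 4.17, so pH = 14.00 − pOH = 9.83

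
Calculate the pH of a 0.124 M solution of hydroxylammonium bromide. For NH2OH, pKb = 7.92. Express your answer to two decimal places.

pH = 3.49

NH3OH+ is the conjugate acid of the weak base NH2OH.
Kb = 10^(−7.92) = 1.20 × 10^-8
Ka = Kw/Kb = 1.0×10^-14 / 1.20 × 10^-8 = 8.33 × 10^-7
Let x = [H+] at equilibrium. Ka = x²/(0.124 − x).
Since Ka ≪ C₀, x ≈ √(Ka·C₀) = 3.21 × 10^-4 M.
Check: 0.26% ionized — well under 5%, approximation valid.
pH = −log[H+] = −log(3.21 × 10^-4) = 3.49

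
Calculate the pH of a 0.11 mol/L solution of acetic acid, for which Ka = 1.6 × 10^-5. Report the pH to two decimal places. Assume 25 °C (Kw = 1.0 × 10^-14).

pH = 2.88

CH3COOH ⇌ CH3COO- + H+
Ka = [H+]²/(0.11 − [H+]) = 1.6 × 10^-5
Since Ka ≪ C₀, [H+] ≈ √(Ka·C₀) = 1.33 × 10^-3 M.
pH = −log(1.33 × 10^-3) = 2.88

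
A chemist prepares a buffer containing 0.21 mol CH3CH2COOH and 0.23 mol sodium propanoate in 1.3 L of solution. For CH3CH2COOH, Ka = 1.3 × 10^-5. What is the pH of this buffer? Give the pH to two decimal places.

pKa = −log(1.3 × 10^-5) = 4.886
pH = pKa + log([A⁻]/[HA]) = 4.886 + log(0.23/0.21)
pH = 4.886 + (+0.040) = 4.93

pH = 4.93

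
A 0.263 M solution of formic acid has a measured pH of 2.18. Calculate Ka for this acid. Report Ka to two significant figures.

Ka = 1.7 × 10^-4

[H+] = 10^(-2.18) = 6.61 × 10^-3 M
At equilibrium [HA] = 0.263 − 6.61 × 10^-3 = 2.56 × 10^-1 M
Ka = [H+][A-]/[HA] = (6.61 × 10^-3)² / 2.56 × 10^-1 = 1.7 × 10^-4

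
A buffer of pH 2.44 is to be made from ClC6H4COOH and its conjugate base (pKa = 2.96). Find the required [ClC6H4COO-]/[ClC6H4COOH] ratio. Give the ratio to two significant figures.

ratio = 0.30

pH = pKa + log(r) ⇒ log(r) = 2.44 − 2.96 = -0.52
r = [ClC6H4COO-]/[ClC6H4COOH] = 10^(-0.52) = 0.302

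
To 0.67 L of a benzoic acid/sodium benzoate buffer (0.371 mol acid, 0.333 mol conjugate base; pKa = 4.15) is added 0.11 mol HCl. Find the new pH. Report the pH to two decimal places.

pH = 3.82

After neutralization: n(C6H5COOH) = 0.481 mol, n(C6H5COO-) = 0.223 mol.
pH = pKa + log([A⁻]/[HA]) = 4.15 + log(0.223/0.481) = 4.15 -0.334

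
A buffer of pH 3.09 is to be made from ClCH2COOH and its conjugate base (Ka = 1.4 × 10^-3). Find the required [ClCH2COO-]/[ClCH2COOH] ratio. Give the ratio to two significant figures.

pKa = -log(1.4 × 10^-3) = 2.854
pH = pKa + log(r) ⇒ log(r) = 3.09 − 2.854 = +0.236
r = [ClCH2COO-]/[ClCH2COOH] = 10^(+0.236) = 1.72

ratio = 1.7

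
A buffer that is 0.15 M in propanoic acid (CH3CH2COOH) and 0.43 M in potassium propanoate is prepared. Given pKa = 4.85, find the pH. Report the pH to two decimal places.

pH = 5.31

pH = pKa + log([A⁻]/[HA]) = 4.85 + log(0.43/0.15)
pH = 4.85 + (+0.457) = 5.31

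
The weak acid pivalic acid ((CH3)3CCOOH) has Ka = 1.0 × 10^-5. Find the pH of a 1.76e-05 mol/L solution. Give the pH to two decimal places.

(CH3)3CCOOH ⇌ (CH3)3CCOO- + H+
From the ICE table, Ka = [H+]²/(1.76e-05 − [H+]) = 1.0 × 10^-5.
The 5% rule fails; solving [H+]² + Ka·[H+] − Ka·C₀ = 0 exactly:
[H+] = (−Ka + √(Ka² + 4·Ka·C₀))/2 = 9.18 × 10^-6 M
pH = −log(9.18 × 10^-6) = 5.04

pH = 5.04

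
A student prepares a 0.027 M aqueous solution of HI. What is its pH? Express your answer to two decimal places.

pH = 1.57

HI is a strong acid and dissociates completely, so [H+] = 0.027 M.
pH = -log(0.027) = 1.57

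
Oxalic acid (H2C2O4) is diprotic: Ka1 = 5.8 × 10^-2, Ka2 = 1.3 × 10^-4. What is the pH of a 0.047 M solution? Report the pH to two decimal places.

Since Ka1 ≫ Ka2, the first ionization dominates [H+].
Ka1 = x²/(0.047 − x) = 5.8 × 10^-2
Solving the quadratic: x = (−Ka1 + √(Ka1² + 4·Ka1·C₀))/2 = 3.07 × 10^-2 M
pH = −log(3.07 × 10^-2) = 1.51

pH = 1.51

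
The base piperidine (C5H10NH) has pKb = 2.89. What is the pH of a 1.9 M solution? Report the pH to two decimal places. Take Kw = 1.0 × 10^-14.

pH = 12.69

C5H10NH + H2O ⇌ C5H10NH2+ + OH-
Kb = 10^(−2.89) = 1.29 × 10^-3
From the ICE table, Kb = [OH-]²/(1.9 − [OH-]) = 1.29 × 10^-3.
Since Kb ≪ C₀, [OH-] ≈ √(Kb·C₀) = 4.95 × 10^-2 M.
([OH-]/C₀ = 2.6% < 5%, so the approximation holds.)
pOH = 1.31, so pH = 14.00 − pOH = 12.69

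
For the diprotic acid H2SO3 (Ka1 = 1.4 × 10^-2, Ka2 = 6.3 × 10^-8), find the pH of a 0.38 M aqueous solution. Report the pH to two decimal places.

pH = 1.18

Ka1 ≫ Ka2, so treat the first dissociation as the only significant source of H+.
Ka1 = x²/(0.38 − x) = 1.4 × 10^-2
Solving the quadratic: x = (−Ka1 + √(Ka1² + 4·Ka1·C₀))/2 = 6.63 × 10^-2 M
pH = −log(6.63 × 10^-2) = 1.18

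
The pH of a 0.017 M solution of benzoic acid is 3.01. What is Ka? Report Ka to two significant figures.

Ka = 6.0 × 10^-5

[H+] = 10^(-3.01) = 9.77 × 10^-4 M
At equilibrium [HA] = 0.017 − 9.77 × 10^-4 = 1.60 × 10^-2 M
Ka = [H+][A-]/[HA] = (9.77 × 10^-4)² / 1.60 × 10^-2 = 6.0 × 10^-5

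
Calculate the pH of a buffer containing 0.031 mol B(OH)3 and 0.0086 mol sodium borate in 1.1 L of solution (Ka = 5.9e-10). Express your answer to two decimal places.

pH = 8.67

pKa = −log(5.9 × 10^-10) = 9.229
pH = pKa + log([A⁻]/[HA]) = 9.229 + log(0.0086/0.031)
pH = 9.229 + (-0.557) = 8.67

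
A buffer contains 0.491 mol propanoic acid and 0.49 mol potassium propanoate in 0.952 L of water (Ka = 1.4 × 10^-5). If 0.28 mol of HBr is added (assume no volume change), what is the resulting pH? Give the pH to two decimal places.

pH = 4.29

Added H+ converts CH3CH2COO- to CH3CH2COOH: CH3CH2COOH → 0.771 mol, CH3CH2COO- → 0.21 mol.
pKa = −log(1.4 × 10^-5) = 4.854
Henderson–Hasselbalch with mole ratio 0.21/0.771: pH = 4.854 + (-0.565)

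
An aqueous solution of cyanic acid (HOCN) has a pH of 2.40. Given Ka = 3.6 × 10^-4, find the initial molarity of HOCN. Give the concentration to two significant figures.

[H+] = 10^(-2.40) = 3.98 × 10^-3 M = x
Ka = x²/(C₀ − x) ⇒ C₀ = x + x²/Ka
C₀ = 3.98 × 10^-3 + (3.98 × 10^-3)²/(3.6 × 10^-4) = 4.80 × 10^-2 M

C₀ = 4.8 × 10^-2 M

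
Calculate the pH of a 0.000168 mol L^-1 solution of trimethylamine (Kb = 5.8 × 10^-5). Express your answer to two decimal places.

pH = 9.87

(CH3)3N + H2O ⇌ (CH3)3NH+ + OH-
Let x = [OH-] at equilibrium. Kb = x²/(0.000168 − x).
The 5% rule fails; solving x² + Kb·x − Kb·C₀ = 0 exactly:
x = (−Kb + √(Kb² + 4·Kb·C₀))/2 = 7.39 × 10^-5 M
pOH = 4.13, so pH = 14.00 − pOH = 9.87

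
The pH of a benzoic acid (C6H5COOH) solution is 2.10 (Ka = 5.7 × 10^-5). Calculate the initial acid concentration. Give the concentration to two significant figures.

[H+] = 10^(-2.10) = 7.94 × 10^-3 M = x
Ka = x²/(C₀ − x) ⇒ C₀ = x + x²/Ka
C₀ = 7.94 × 10^-3 + (7.94 × 10^-3)²/(5.7 × 10^-5) = 1.11 M

C₀ = 1.1 M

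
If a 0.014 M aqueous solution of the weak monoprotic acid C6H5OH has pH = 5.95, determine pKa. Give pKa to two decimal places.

pKa = 10.05

[H+] = 10^(-5.95) = 1.12 × 10^-6 M
At equilibrium [HA] = 0.014 − 1.12 × 10^-6 = 1.40 × 10^-2 M
Ka = [H+][A-]/[HA] = (1.12 × 10^-6)² / 1.40 × 10^-2 = 8.96 × 10^-11
pKa = -log(8.96 × 10^-11) = 10.05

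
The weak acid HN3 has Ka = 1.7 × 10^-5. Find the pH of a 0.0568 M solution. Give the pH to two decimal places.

HN3 ⇌ N3- + H+
Ka = x²/(0.0568 − x) = 1.7 × 10^-5
Neglecting x in the denominator: x = √(1.7 × 10^-5 × 0.0568) = 9.83 × 10^-4 M
(x/C₀ = 1.7% < 5%, so the approximation holds.)
pH = −log(9.83 × 10^-4) = 3.01

pH = 3.01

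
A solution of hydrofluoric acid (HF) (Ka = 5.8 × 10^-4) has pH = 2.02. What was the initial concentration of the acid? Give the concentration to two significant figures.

C₀ = 1.7 × 10^-1 M

[H+] = 10^(-2.02) = 9.55 × 10^-3 M = x
Ka = x²/(C₀ − x) ⇒ C₀ = x + x²/Ka
C₀ = 9.55 × 10^-3 + (9.55 × 10^-3)²/(5.8 × 10^-4) = 1.67 × 10^-1 M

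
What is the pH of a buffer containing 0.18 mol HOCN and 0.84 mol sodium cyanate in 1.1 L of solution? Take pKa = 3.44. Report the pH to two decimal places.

pH = 4.11

pH = pKa + log([A⁻]/[HA]) = 3.44 + log(0.84/0.18)
pH = 3.44 + (+0.669) = 4.11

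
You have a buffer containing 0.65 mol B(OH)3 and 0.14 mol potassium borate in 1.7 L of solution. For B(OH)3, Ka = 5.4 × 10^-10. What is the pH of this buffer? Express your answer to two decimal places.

pH = 8.60

pKa = −log(5.4 × 10^-10) = 9.268
pH = pKa + log([A⁻]/[HA]) = 9.268 + log(0.14/0.65)
pH = 9.268 + (-0.667) = 8.60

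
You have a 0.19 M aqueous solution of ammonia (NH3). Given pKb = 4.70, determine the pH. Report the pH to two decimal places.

pH = 11.29

NH3 + H2O ⇌ NH4+ + OH-
Kb = 10^(−4.70) = 2.00 × 10^-5
Let x = [OH-] at equilibrium. Kb = x²/(0.19 − x).
Neglecting x in the denominator: x = √(2.00 × 10^-5 × 0.19) = 1.95 × 10^-3 M
(x/C₀ = 1% < 5%, so the approximation holds.)
pOH = 2.71, so pH = 14.00 − pOH = 11.29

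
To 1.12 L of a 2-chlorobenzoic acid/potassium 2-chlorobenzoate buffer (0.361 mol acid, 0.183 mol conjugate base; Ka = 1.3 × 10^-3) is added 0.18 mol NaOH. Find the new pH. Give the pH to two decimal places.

After neutralization: n(ClC6H4COOH) = 0.181 mol, n(ClC6H4COO-) = 0.363 mol.
pKa = −log(1.3 × 10^-3) = 2.886
pH = pKa + log(n_ClC6H4COO-/n_ClC6H4COOH) = 2.886 + log(0.363/0.181) = 2.886 + (+0.302)

pH = 3.19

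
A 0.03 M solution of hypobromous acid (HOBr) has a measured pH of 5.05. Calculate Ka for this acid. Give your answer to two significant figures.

Ka = 2.6 × 10^-9

[H+] = 10^(-5.05) = 8.91 × 10^-6 M
At equilibrium [HA] = 0.03 − 8.91 × 10^-6 = 3.00 × 10^-2 M
Ka = [H+][A-]/[HA] = (8.91 × 10^-6)² / 3.00 × 10^-2 = 2.6 × 10^-9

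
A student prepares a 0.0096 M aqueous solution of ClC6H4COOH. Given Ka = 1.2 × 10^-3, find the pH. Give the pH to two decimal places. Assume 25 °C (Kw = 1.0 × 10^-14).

ClC6H4COOH ⇌ ClC6H4COO- + H+
From the ICE table, Ka = [H+]²/(0.0096 − [H+]) = 1.2 × 10^-3.
Here C₀/Ka ≈ 8, so the small-[H+] approximation fails. Use the quadratic:
[H+] = (−Ka + √(Ka² + 4·Ka·C₀))/2 = 2.85 × 10^-3 M
pH = −log[H+] = −log(2.85 × 10^-3) = 2.55

pH = 2.55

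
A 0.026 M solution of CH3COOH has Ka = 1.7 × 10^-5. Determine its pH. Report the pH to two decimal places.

pH = 3.18

CH3COOH ⇌ CH3COO- + H+
Ka = x²/(0.026 − x) = 1.7 × 10^-5
Neglecting x in the denominator: x = √(1.7 × 10^-5 × 0.026) = 6.65 × 10^-4 M
(x/C₀ = 2.6% < 5%, so the approximation holds.)
pH = −log[H+] = −log(6.65 × 10^-4) = 3.18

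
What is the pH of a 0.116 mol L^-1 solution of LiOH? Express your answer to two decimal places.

LiOH is a strong base; [OH-] = 0.116 M.
pOH = -log(0.116) = 0.94
pH = 14.00 - 0.94 = 13.06

pH = 13.06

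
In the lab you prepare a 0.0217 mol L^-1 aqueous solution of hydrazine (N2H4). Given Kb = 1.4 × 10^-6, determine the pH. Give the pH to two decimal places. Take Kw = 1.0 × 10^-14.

pH = 10.24

N2H4 + H2O ⇌ N2H5+ + OH-
From the ICE table, Kb = [OH-]²/(0.0217 − [OH-]) = 1.4 × 10^-6.
Neglecting [OH-] in the denominator: [OH-] = √(1.4 × 10^-6 × 0.0217) = 1.74 × 10^-4 M
pOH = −log(1.74 × 10^-4) = 3.76; pH = 14.00 − 3.76 = 10.24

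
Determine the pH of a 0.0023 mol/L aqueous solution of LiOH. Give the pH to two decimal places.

pH = 11.36

LiOH is a strong base; [OH-] = 0.0023 M.
pOH = -log(0.0023) = 2.64
pH = 14.00 - 2.64 = 11.36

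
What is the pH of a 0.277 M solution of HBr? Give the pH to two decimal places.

HBr is a strong acid and dissociates completely, so [H+] = 0.277 M.
pH = -log(0.277) = 0.56

pH = 0.56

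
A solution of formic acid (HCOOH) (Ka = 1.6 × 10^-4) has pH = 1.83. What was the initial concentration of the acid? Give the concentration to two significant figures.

C₀ = 1.4 M

[H+] = 10^(-1.83) = 1.48 × 10^-2 M = x
Ka = x²/(C₀ − x) ⇒ C₀ = x + x²/Ka
C₀ = 1.48 × 10^-2 + (1.48 × 10^-2)²/(1.6 × 10^-4) = 1.38 M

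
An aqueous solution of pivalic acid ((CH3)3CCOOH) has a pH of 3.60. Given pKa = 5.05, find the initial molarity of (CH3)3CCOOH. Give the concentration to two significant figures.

C₀ = 7.3 × 10^-3 M

[H+] = 10^(-3.60) = 2.51 × 10^-4 M = x
Ka = 10^(−5.05) = 8.91 × 10^-6
Ka = x²/(C₀ − x) ⇒ C₀ = x + x²/Ka
C₀ = 2.51 × 10^-4 + (2.51 × 10^-4)²/(8.91 × 10^-6) = 7.32 × 10^-3 M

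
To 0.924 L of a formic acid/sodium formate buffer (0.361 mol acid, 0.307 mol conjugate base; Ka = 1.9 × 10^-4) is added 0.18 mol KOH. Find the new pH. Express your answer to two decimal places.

After neutralization: n(HCOOH) = 0.181 mol, n(HCOO-) = 0.487 mol.
pKa = −log(1.9 × 10^-4) = 3.721
pH = pKa + log(n_HCOO-/n_HCOOH) = 3.721 + log(0.487/0.181) = 3.721 + (+0.430)

pH = 4.15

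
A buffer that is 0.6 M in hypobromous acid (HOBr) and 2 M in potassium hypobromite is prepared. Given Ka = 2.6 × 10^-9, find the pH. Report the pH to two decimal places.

pKa = −log(2.6 × 10^-9) = 8.585
Henderson–Hasselbalch: pH = pKa + log([OBr-]/[HOBr]) = 8.585 + log(2/0.6)
pH = 8.585 + (+0.523) = 9.11

pH = 9.11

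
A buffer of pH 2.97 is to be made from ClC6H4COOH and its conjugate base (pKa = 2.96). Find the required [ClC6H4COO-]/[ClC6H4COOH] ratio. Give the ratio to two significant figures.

ratio = 1.0

pH = pKa + log(r) ⇒ log(r) = 2.97 − 2.96 = +0.01
r = [ClC6H4COO-]/[ClC6H4COOH] = 10^(+0.01) = 1.02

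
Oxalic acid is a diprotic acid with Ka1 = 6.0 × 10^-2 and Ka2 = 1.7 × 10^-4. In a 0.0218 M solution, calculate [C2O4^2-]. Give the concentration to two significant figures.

First ionization gives [H+] ≈ [HC2O4-] = 1.70 × 10^-2 M.
Second step: Ka2 = [H+][C2O4^2-]/[HC2O4-] ≈ [C2O4^2-] (since [H+] ≈ [HC2O4-]).
So [C2O4^2-] ≈ Ka2.

1.7 × 10^-4 M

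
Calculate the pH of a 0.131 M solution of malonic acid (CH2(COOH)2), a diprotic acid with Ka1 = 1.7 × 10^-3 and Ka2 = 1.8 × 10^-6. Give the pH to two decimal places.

Ka1 ≫ Ka2, so treat the first dissociation as the only significant source of H+.
Ka1 = x²/(0.131 − x) = 1.7 × 10^-3
Solving the quadratic: x = (−Ka1 + √(Ka1² + 4·Ka1·C₀))/2 = 1.41 × 10^-2 M
pH = −log(1.41 × 10^-2) = 1.85

pH = 1.85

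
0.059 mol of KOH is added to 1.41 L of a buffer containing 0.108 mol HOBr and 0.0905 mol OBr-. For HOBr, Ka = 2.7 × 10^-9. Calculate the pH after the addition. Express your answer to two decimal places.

pH = 9.05

After neutralization: n(HOBr) = 0.049 mol, n(OBr-) = 0.149 mol.
pKa = −log(2.7 × 10^-9) = 8.569
pH = pKa + log(n_OBr-/n_HOBr) = 8.569 + log(0.149/0.049) = 8.569 + (+0.483)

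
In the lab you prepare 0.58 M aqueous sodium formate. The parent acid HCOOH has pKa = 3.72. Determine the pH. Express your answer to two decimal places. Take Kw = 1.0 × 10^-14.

HCOO- is the conjugate base of the weak acid HCOOH.
Ka = 10^(−3.72) = 1.91 × 10^-4
Kb = Kw/Ka = 1.0×10^-14 / 1.91 × 10^-4 = 5.24 × 10^-11
Let x = [OH-] at equilibrium. Kb = x²/(0.58 − x).
Neglecting x in the denominator: x = √(5.24 × 10^-11 × 0.58) = 5.51 × 10^-6 M
pOH = −log(5.51 × 10^-6) = 5.26; pH = 14.00 − 5.26 = 8.74

pH = 8.74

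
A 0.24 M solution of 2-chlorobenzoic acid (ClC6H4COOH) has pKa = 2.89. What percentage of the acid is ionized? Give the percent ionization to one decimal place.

7.1%

ClC6H4COOH ⇌ ClC6H4COO- + H+; let x = [H+] at equilibrium.
Ka = 10^(−2.89) = 1.29 × 10^-3
Ka = x²/(C₀ − x); solving the quadratic gives x = 1.70 × 10^-2 M.
% ionization = x/C₀ × 100% = 1.70 × 10^-2/0.24 × 100% = 7.1%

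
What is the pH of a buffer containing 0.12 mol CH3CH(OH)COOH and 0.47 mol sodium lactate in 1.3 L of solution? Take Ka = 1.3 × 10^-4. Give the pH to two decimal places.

pH = 4.48

pKa = −log(1.3 × 10^-4) = 3.886
Using pH = pKa + log([base]/[acid]) with [base]/[acid] = 0.47/0.12:
pH = 3.886 + (+0.593) = 4.48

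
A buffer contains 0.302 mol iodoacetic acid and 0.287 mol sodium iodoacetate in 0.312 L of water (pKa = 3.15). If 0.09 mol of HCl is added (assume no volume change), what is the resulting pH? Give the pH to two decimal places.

pH = 2.85

After neutralization: n(ICH2COOH) = 0.392 mol, n(ICH2COO-) = 0.197 mol.
Henderson–Hasselbalch with mole ratio 0.197/0.392: pH = 3.15 + (-0.299)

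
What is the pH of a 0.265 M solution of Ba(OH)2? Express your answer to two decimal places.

Ba(OH)2 is a strong base (each formula unit releases 2 OH-); [OH-] = 0.53 M.
pOH = -log(0.53) = 0.28
pH = 14.00 - 0.28 = 13.72

pH = 13.72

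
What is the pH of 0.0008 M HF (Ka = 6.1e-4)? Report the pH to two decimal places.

pH = 3.34

HF ⇌ F- + H+
Ka = [H+]²/(0.0008 − [H+]) = 6.1 × 10^-4
Here C₀/Ka ≈ 1.31, so the small-[H+] approximation fails. Use the quadratic:
[H+] = (−Ka + √(Ka² + 4·Ka·C₀))/2 = 4.57 × 10^-4 M
pH = −log(4.57 × 10^-4) = 3.34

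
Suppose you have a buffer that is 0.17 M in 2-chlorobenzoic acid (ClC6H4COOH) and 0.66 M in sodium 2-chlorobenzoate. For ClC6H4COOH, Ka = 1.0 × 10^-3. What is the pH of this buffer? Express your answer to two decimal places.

pKa = −log(1.0 × 10^-3) = 3.000
Henderson–Hasselbalch: pH = pKa + log([ClC6H4COO-]/[ClC6H4COOH]) = 3.000 + log(0.66/0.17)
pH = 3.000 + (+0.589) = 3.59

pH = 3.59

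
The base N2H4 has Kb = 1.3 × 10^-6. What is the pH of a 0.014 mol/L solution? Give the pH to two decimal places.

pH = 10.13

N2H4 + H2O ⇌ N2H5+ + OH-
From the ICE table, Kb = [OH-]²/(0.014 − [OH-]) = 1.3 × 10^-6.
Since Kb ≪ C₀, [OH-] ≈ √(Kb·C₀) = 1.35 × 10^-4 M.
([OH-]/C₀ = 0.96% < 5%, so the approximation holds.)
pOH = −log(1.35 × 10^-4) = 3.87; pH = 14.00 − 3.87 = 10.13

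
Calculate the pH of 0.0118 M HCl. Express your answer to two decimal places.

HCl is a strong acid and dissociates completely, so [H+] = 0.0118 M.
pH = -log(0.0118) = 1.93

pH = 1.93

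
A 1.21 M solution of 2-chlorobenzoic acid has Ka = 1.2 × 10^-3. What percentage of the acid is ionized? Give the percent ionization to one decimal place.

ClC6H4COOH ⇌ ClC6H4COO- + H+; let x = [H+] at equilibrium.
x ≈ √(Ka·C₀) = √(1.2 × 10^-3 × 1.21) = 3.81 × 10^-2 M
Fraction ionized = 3.81 × 10^-2 / 1.21 = 0.0315 → 3.1%

3.1%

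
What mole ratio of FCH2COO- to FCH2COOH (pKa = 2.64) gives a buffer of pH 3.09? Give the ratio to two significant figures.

pH = pKa + log(r) ⇒ log(r) = 3.09 − 2.64 = +0.45
r = [FCH2COO-]/[FCH2COOH] = 10^(+0.45) = 2.82

ratio = 2.8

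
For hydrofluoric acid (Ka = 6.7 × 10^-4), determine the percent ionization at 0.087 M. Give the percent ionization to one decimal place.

HF ⇌ F- + H+; let x = [H+] at equilibrium.
Ka = x²/(C₀ − x); solving the quadratic gives x = 7.31 × 10^-3 M.
% ionization = x/C₀ × 100% = 7.31 × 10^-3/0.087 × 100% = 8.4%

8.4%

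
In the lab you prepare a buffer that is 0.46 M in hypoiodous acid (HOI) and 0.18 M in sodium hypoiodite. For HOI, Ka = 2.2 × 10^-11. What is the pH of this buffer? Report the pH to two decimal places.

pH = 10.25

pKa = −log(2.2 × 10^-11) = 10.658
Using pH = pKa + log([base]/[acid]) with [base]/[acid] = 0.18/0.46:
pH = 10.658 + (-0.407) = 10.25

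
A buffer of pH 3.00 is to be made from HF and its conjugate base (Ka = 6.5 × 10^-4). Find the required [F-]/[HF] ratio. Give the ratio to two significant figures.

ratio = 0.65

pKa = -log(6.5 × 10^-4) = 3.187
pH = pKa + log(r) ⇒ log(r) = 3.00 − 3.187 = -0.187
r = [F-]/[HF] = 10^(-0.187) = 0.65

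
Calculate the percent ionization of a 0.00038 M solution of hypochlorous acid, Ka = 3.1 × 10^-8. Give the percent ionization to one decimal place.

0.9%

HOCl ⇌ OCl- + H+; let x = [H+] at equilibrium.
x ≈ √(Ka·C₀) = √(3.1 × 10^-8 × 0.00038) = 3.43 × 10^-6 M
% ionization = x/C₀ × 100% = 3.43 × 10^-6/0.00038 × 100% = 0.9%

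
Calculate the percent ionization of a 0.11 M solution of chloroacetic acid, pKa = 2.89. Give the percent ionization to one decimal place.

10.3%

ClCH2COOH ⇌ ClCH2COO- + H+; let x = [H+] at equilibrium.
Ka = 10^(−2.89) = 1.29 × 10^-3
Solve x² + 0.00129x − 0.000142 = 0 → x = 1.13 × 10^-2 M
Fraction ionized = 1.13 × 10^-2 / 0.11 = 0.1027 → 10.3%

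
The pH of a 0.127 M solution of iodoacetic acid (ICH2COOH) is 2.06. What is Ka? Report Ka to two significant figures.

[H+] = 10^(-2.06) = 8.71 × 10^-3 M
At equilibrium [HA] = 0.127 − 8.71 × 10^-3 = 1.18 × 10^-1 M
Ka = [H+][A-]/[HA] = (8.71 × 10^-3)² / 1.18 × 10^-1 = 6.4 × 10^-4

Ka = 6.4 × 10^-4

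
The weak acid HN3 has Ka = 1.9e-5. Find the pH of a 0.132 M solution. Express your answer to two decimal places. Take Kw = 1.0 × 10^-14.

pH = 2.80

HN3 ⇌ N3- + H+
From the ICE table, Ka = [H+]²/(0.132 − [H+]) = 1.9 × 10^-5.
Since Ka ≪ C₀, [H+] ≈ √(Ka·C₀) = 1.58 × 10^-3 M.
pH = −log(1.58 × 10^-3) = 2.80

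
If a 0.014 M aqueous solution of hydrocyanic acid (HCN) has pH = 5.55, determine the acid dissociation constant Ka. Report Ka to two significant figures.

[H+] = 10^(-5.55) = 2.82 × 10^-6 M
At equilibrium [HA] = 0.014 − 2.82 × 10^-6 = 1.40 × 10^-2 M
Ka = [H+][A-]/[HA] = (2.82 × 10^-6)² / 1.40 × 10^-2 = 5.7 × 10^-10

Ka = 5.7 × 10^-10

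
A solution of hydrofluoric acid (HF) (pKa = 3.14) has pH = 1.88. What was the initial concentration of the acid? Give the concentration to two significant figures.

[H+] = 10^(-1.88) = 1.32 × 10^-2 M = x
Ka = 10^(−3.14) = 7.24 × 10^-4
Ka = x²/(C₀ − x) ⇒ C₀ = x + x²/Ka
C₀ = 1.32 × 10^-2 + (1.32 × 10^-2)²/(7.24 × 10^-4) = 2.54 × 10^-1 M

C₀ = 2.5 × 10^-1 M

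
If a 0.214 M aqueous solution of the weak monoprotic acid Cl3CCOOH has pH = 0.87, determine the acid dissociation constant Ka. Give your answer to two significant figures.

[H+] = 10^(-0.87) = 1.35 × 10^-1 M
At equilibrium [HA] = 0.214 − 1.35 × 10^-1 = 7.90 × 10^-2 M
Ka = [H+][A-]/[HA] = (1.35 × 10^-1)² / 7.90 × 10^-2 = 2.3 × 10^-1

Ka = 2.3 × 10^-1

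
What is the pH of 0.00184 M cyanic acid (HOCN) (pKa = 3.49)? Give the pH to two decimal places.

HOCN ⇌ OCN- + H+
Ka = 10^(−3.49) = 3.24 × 10^-4
Ka = [H+]²/(0.00184 − [H+]) = 3.24 × 10^-4
The 5% rule fails; solving [H+]² + Ka·[H+] − Ka·C₀ = 0 exactly:
[H+] = (−Ka + √(Ka² + 4·Ka·C₀))/2 = 6.27 × 10^-4 M
pH = −log[H+] = −log(6.27 × 10^-4) = 3.20

pH = 3.20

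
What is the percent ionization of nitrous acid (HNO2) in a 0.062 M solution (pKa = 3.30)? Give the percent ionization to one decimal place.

8.6%

HNO2 ⇌ NO2- + H+; let x = [H+] at equilibrium.
Ka = 10^(−3.30) = 5.01 × 10^-4
Solve x² + 0.000501x − 3.11e-05 = 0 → x = 5.33 × 10^-3 M
% ionization = x/C₀ × 100% = 5.33 × 10^-3/0.062 × 100% = 8.6%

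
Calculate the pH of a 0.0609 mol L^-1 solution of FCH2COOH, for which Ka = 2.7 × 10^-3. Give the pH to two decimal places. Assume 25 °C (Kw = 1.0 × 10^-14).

FCH2COOH ⇌ FCH2COO- + H+
Ka = x²/(0.0609 − x) = 2.7 × 10^-3
x is not negligible relative to C₀; solve x² + 0.0027·x − 0.000164 = 0.
x = [−0.0027 + √(0.0027² + 0.000658)]/2 = 1.15 × 10^-2 M
pH = −log[H+] = −log(1.15 × 10^-2) = 1.94

pH = 1.94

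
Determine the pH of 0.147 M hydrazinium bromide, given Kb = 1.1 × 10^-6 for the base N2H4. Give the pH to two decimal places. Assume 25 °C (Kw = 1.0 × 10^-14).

pH = 4.44

N2H5+ is the conjugate acid of the weak base N2H4.
Ka = Kw/Kb = 1.0×10^-14 / 1.1 × 10^-6 = 9.09 × 10^-9
From the ICE table, Ka = x²/(0.147 − x) = 9.09 × 10^-9.
Since Ka ≪ C₀, x ≈ √(Ka·C₀) = 3.66 × 10^-5 M.
pH = −log[H+] = −log(3.66 × 10^-5) = 4.44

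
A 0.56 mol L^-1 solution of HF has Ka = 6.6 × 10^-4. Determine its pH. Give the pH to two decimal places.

HF ⇌ F- + H+
From the ICE table, Ka = [H+]²/(0.56 − [H+]) = 6.6 × 10^-4.
Assume [H+] ≪ 0.56: [H+] ≈ √(6.6 × 10^-4 × 0.56) = 1.92 × 10^-2 M
pH = −log[H+] = −log(1.92 × 10^-2) = 1.72

pH = 1.72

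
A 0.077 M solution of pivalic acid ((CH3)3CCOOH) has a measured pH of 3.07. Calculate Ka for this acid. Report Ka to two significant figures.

[H+] = 10^(-3.07) = 8.51 × 10^-4 M
At equilibrium [HA] = 0.077 − 8.51 × 10^-4 = 7.61 × 10^-2 M
Ka = [H+][A-]/[HA] = (8.51 × 10^-4)² / 7.61 × 10^-2 = 9.5 × 10^-6

Ka = 9.5 × 10^-6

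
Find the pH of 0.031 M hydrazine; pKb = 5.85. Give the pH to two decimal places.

pH = 10.32

N2H4 + H2O ⇌ N2H5+ + OH-
Kb = 10^(−5.85) = 1.41 × 10^-6
Let x = [OH-] at equilibrium. Kb = x²/(0.031 − x).
Assume x ≪ 0.031: x ≈ √(1.41 × 10^-6 × 0.031) = 2.09 × 10^-4 M
pOH = −log(2.09 × 10^-4) = 3.68; pH = 14.00 − 3.68 = 10.32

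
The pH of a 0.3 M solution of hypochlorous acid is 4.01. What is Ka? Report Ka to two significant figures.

[H+] = 10^(-4.01) = 9.77 × 10^-5 M
At equilibrium [HA] = 0.3 − 9.77 × 10^-5 = 3.00 × 10^-1 M
Ka = [H+][A-]/[HA] = (9.77 × 10^-5)² / 3.00 × 10^-1 = 3.2 × 10^-8

Ka = 3.2 × 10^-8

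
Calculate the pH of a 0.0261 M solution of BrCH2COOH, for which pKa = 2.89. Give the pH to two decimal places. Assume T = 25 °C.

BrCH2COOH ⇌ BrCH2COO- + H+
Ka = 10^(−2.89) = 1.29 × 10^-3
From the ICE table, Ka = [H+]²/(0.0261 − [H+]) = 1.29 × 10^-3.
Here C₀/Ka ≈ 20.2, so the small-[H+] approximation fails. Use the quadratic:
[H+] = (−Ka + √(Ka² + 4·Ka·C₀))/2 = 5.19 × 10^-3 M
pH = −log[H+] = −log(5.19 × 10^-3) = 2.28

pH = 2.28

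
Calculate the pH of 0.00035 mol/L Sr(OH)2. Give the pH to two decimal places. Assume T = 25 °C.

pH = 10.85

Sr(OH)2 is a strong base (each formula unit releases 2 OH-); [OH-] = 0.0007 M.
pOH = -log(0.0007) = 3.15
pH = 14.00 - 3.15 = 10.85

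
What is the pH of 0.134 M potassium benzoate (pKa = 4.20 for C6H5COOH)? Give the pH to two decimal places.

C6H5COO- is the conjugate base of the weak acid C6H5COOH.
Ka = 10^(−4.20) = 6.31 × 10^-5
Kb = Kw/Ka = 1.0×10^-14 / 6.31 × 10^-5 = 1.58 × 10^-10
Let x = [OH-] at equilibrium. Kb = x²/(0.134 − x).
Since Kb ≪ C₀, x ≈ √(Kb·C₀) = 4.60 × 10^-6 M.
pOH = −log(4.60 × 10^-6) = 5.34; pH = 14.00 − 5.34 = 8.66

pH = 8.66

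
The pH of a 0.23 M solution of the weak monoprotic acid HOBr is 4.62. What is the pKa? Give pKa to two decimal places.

[H+] = 10^(-4.62) = 2.40 × 10^-5 M
At equilibrium [HA] = 0.23 − 2.40 × 10^-5 = 2.30 × 10^-1 M
Ka = [H+][A-]/[HA] = (2.40 × 10^-5)² / 2.30 × 10^-1 = 2.50 × 10^-9
pKa = -log(2.50 × 10^-9) = 8.60

pKa = 8.60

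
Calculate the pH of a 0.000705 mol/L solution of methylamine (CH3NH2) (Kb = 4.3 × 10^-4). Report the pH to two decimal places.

CH3NH2 + H2O ⇌ CH3NH3+ + OH-
From the ICE table, Kb = [OH-]²/(0.000705 − [OH-]) = 4.3 × 10^-4.
The 5% rule fails; solving [OH-]² + Kb·[OH-] − Kb·C₀ = 0 exactly:
[OH-] = [−0.00043 + √(0.00043² + 1.21e-06)]/2 = 3.76 × 10^-4 M
pOH = −log(3.76 × 10^-4) = 3.42; pH = 14.00 − 3.42 = 10.58

pH = 10.58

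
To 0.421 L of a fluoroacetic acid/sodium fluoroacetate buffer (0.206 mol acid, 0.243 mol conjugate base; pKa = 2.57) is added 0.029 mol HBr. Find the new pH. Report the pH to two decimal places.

pH = 2.53

Added H+ converts FCH2COO- to FCH2COOH: FCH2COOH → 0.235 mol, FCH2COO- → 0.214 mol.
pH = pKa + log(n_FCH2COO-/n_FCH2COOH) = 2.57 + log(0.214/0.235) = 2.57 + (-0.041)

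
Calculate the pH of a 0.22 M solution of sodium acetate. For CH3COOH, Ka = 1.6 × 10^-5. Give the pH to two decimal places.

CH3COO- is the conjugate base of the weak acid CH3COOH.
Kb = Kw/Ka = 1.0×10^-14 / 1.6 × 10^-5 = 6.25 × 10^-10
From the ICE table, Kb = [OH-]²/(0.22 − [OH-]) = 6.25 × 10^-10.
Since Kb ≪ C₀, [OH-] ≈ √(Kb·C₀) = 1.17 × 10^-5 M.
Check: 0.0053% ionized — well under 5%, approximation valid.
pOH = 4.93, so pH = 14.00 − pOH = 9.07

pH = 9.07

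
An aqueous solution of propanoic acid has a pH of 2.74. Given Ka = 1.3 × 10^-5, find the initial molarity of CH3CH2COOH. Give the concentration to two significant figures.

[H+] = 10^(-2.74) = 1.82 × 10^-3 M = x
Ka = x²/(C₀ − x) ⇒ C₀ = x + x²/Ka
C₀ = 1.82 × 10^-3 + (1.82 × 10^-3)²/(1.3 × 10^-5) = 2.57 × 10^-1 M

C₀ = 2.6 × 10^-1 M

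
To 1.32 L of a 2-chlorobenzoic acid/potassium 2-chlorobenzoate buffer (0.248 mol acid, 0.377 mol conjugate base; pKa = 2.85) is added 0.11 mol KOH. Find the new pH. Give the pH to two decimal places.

pH = 3.40

OH- converts ClC6H4COOH to ClC6H4COO-: ClC6H4COOH → 0.138 mol, ClC6H4COO- → 0.487 mol.
pH = pKa + log([A⁻]/[HA]) = 2.85 + log(0.487/0.138) = 2.85 +0.548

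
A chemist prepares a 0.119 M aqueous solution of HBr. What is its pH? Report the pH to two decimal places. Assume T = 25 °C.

HBr is a strong acid and dissociates completely, so [H+] = 0.119 M.
pH = -log(0.119) = 0.92

pH = 0.92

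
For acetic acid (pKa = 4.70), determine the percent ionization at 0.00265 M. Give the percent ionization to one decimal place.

8.3%

CH3COOH ⇌ CH3COO- + H+; let x = [H+] at equilibrium.
Ka = 10^(−4.70) = 2.00 × 10^-5
Ka = x²/(C₀ − x); solving the quadratic gives x = 2.20 × 10^-4 M.
% ionization = x/C₀ × 100% = 2.20 × 10^-4/0.00265 × 100% = 8.3%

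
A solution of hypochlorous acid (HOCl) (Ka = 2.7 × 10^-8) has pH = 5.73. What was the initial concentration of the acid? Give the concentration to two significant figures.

C₀ = 1.3 × 10^-4 M

[H+] = 10^(-5.73) = 1.86 × 10^-6 M = x
Ka = x²/(C₀ − x) ⇒ C₀ = x + x²/Ka
C₀ = 1.86 × 10^-6 + (1.86 × 10^-6)²/(2.7 × 10^-8) = 1.30 × 10^-4 M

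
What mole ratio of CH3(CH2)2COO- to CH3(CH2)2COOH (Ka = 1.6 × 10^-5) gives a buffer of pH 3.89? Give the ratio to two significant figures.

ratio = 0.12

pKa = -log(1.6 × 10^-5) = 4.796
pH = pKa + log(r) ⇒ log(r) = 3.89 − 4.796 = -0.906
r = [CH3(CH2)2COO-]/[CH3(CH2)2COOH] = 10^(-0.906) = 0.124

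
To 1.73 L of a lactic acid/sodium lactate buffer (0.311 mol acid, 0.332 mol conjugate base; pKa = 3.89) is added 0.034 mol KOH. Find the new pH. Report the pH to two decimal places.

pH = 4.01

OH- converts CH3CH(OH)COOH to CH3CH(OH)COO-: CH3CH(OH)COOH → 0.277 mol, CH3CH(OH)COO- → 0.366 mol.
Henderson–Hasselbalch with mole ratio 0.366/0.277: pH = 3.89 + (+0.121)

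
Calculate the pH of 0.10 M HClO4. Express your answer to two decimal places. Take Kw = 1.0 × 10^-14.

pH = 1.00

HClO4 is a strong acid and dissociates completely, so [H+] = 0.10 M.
pH = -log(0.1) = 1.00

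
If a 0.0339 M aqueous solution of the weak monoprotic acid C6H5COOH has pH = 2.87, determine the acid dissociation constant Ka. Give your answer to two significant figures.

Ka = 5.6 × 10^-5

[H+] = 10^(-2.87) = 1.35 × 10^-3 M
At equilibrium [HA] = 0.0339 − 1.35 × 10^-3 = 3.26 × 10^-2 M
Ka = [H+][A-]/[HA] = (1.35 × 10^-3)² / 3.26 × 10^-2 = 5.6 × 10^-5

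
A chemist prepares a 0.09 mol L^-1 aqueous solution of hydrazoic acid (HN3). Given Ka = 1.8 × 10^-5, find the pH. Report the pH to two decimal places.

HN3 ⇌ N3- + H+
Ka = [H+]²/(0.09 − [H+]) = 1.8 × 10^-5
Since Ka ≪ C₀, [H+] ≈ √(Ka·C₀) = 1.27 × 10^-3 M.
pH = −log[H+] = −log(1.27 × 10^-3) = 2.90

pH = 2.90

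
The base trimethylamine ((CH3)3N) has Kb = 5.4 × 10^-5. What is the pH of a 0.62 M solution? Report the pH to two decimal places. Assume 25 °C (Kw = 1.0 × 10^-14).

(CH3)3N + H2O ⇌ (CH3)3NH+ + OH-
Kb = [OH-]²/(0.62 − [OH-]) = 5.4 × 10^-5
Neglecting [OH-] in the denominator: [OH-] = √(5.4 × 10^-5 × 0.62) = 5.79 × 10^-3 M
Check: 0.93% ionized — well under 5%, approximation valid.
pOH = 2.24, so pH = 14.00 − pOH = 11.76

pH = 11.76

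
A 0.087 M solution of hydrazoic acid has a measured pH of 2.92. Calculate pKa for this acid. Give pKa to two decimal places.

pKa = 4.77

[H+] = 10^(-2.92) = 1.20 × 10^-3 M
At equilibrium [HA] = 0.087 − 1.20 × 10^-3 = 8.58 × 10^-2 M
Ka = [H+][A-]/[HA] = (1.20 × 10^-3)² / 8.58 × 10^-2 = 1.68 × 10^-5
pKa = -log(1.68 × 10^-5) = 4.77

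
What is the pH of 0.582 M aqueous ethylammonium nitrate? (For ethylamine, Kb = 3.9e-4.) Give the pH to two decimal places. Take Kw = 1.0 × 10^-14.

C2H5NH3+ is the conjugate acid of the weak base C2H5NH2.
Ka = Kw/Kb = 1.0×10^-14 / 3.9 × 10^-4 = 2.56 × 10^-11
From the ICE table, Ka = x²/(0.582 − x) = 2.56 × 10^-11.
Assume x ≪ 0.582: x ≈ √(2.56 × 10^-11 × 0.582) = 3.86 × 10^-6 M
pH = −log[H+] = −log(3.86 × 10^-6) = 5.41

pH = 5.41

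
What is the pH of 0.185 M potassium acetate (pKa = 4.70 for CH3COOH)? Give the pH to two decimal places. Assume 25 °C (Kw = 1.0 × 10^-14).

pH = 8.98

CH3COO- is the conjugate base of the weak acid CH3COOH.
Ka = 10^(−4.70) = 2.00 × 10^-5
Kb = Kw/Ka = 1.0×10^-14 / 2.00 × 10^-5 = 5.00 × 10^-10
From the ICE table, Kb = x²/(0.185 − x) = 5.00 × 10^-10.
Neglecting x in the denominator: x = √(5.00 × 10^-10 × 0.185) = 9.62 × 10^-6 M
pOH = 5.02, so pH = 14.00 − pOH = 8.98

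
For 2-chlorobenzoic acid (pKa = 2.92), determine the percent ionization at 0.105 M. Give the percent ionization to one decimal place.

ClC6H4COOH ⇌ ClC6H4COO- + H+; let x = [H+] at equilibrium.
Ka = 10^(−2.92) = 1.20 × 10^-3
Ka = x²/(C₀ − x); solving the quadratic gives x = 1.06 × 10^-2 M.
Fraction ionized = 1.06 × 10^-2 / 0.105 = 0.1010 → 10.1%

10.1%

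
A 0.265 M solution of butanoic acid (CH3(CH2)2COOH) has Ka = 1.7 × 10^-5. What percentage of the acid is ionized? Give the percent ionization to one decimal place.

CH3(CH2)2COOH ⇌ CH3(CH2)2COO- + H+; let x = [H+] at equilibrium.
x ≈ √(Ka·C₀) = √(1.7 × 10^-5 × 0.265) = 2.12 × 10^-3 M
Fraction ionized = 2.12 × 10^-3 / 0.265 = 0.0080 → 0.8%

0.8%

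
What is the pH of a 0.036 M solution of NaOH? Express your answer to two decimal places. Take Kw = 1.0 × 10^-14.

pH = 12.56

NaOH is a strong base; [OH-] = 0.036 M.
pOH = -log(0.036) = 1.44
pH = 14.00 - 1.44 = 12.56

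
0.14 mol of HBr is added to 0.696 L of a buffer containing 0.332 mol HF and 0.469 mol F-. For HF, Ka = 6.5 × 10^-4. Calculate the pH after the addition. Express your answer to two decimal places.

Added H+ converts F- to HF: HF → 0.472 mol, F- → 0.329 mol.
pKa = −log(6.5 × 10^-4) = 3.187
pH = pKa + log([A⁻]/[HA]) = 3.187 + log(0.329/0.472) = 3.187 -0.157

pH = 3.03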